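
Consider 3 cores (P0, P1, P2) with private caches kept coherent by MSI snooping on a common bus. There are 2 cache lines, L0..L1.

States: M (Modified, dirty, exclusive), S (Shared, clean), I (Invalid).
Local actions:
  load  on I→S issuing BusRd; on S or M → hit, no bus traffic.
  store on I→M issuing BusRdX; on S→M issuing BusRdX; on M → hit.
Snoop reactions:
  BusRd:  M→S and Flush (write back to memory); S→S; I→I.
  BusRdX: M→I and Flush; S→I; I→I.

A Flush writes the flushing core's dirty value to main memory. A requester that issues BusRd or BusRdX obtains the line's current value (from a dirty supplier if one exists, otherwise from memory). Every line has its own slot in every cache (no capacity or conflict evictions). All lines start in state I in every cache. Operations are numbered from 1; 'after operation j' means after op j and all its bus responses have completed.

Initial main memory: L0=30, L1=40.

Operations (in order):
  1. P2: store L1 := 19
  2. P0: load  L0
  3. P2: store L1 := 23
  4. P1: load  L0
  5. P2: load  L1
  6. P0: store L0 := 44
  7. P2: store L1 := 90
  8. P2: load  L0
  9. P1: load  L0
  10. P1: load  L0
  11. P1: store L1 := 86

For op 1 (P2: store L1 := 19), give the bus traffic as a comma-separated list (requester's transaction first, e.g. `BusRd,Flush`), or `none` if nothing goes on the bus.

[1] P2: store L1 := 19 | P0:I, P1:I, P2:M(19) | bus: BusRdX
[2] P0: load  L0 | P0:S(30), P1:I, P2:I | bus: BusRd
[3] P2: store L1 := 23 | P0:I, P1:I, P2:M(23) | bus: none
[4] P1: load  L0 | P0:S(30), P1:S(30), P2:I | bus: BusRd
[5] P2: load  L1 | P0:I, P1:I, P2:M(23) | bus: none
[6] P0: store L0 := 44 | P0:M(44), P1:I, P2:I | bus: BusRdX
[7] P2: store L1 := 90 | P0:I, P1:I, P2:M(90) | bus: none
[8] P2: load  L0 | P0:S(44), P1:I, P2:S(44) | bus: BusRd,Flush
[9] P1: load  L0 | P0:S(44), P1:S(44), P2:S(44) | bus: BusRd
[10] P1: load  L0 | P0:S(44), P1:S(44), P2:S(44) | bus: none
[11] P1: store L1 := 86 | P0:I, P1:M(86), P2:I | bus: BusRdX,Flush

bus = BusRdX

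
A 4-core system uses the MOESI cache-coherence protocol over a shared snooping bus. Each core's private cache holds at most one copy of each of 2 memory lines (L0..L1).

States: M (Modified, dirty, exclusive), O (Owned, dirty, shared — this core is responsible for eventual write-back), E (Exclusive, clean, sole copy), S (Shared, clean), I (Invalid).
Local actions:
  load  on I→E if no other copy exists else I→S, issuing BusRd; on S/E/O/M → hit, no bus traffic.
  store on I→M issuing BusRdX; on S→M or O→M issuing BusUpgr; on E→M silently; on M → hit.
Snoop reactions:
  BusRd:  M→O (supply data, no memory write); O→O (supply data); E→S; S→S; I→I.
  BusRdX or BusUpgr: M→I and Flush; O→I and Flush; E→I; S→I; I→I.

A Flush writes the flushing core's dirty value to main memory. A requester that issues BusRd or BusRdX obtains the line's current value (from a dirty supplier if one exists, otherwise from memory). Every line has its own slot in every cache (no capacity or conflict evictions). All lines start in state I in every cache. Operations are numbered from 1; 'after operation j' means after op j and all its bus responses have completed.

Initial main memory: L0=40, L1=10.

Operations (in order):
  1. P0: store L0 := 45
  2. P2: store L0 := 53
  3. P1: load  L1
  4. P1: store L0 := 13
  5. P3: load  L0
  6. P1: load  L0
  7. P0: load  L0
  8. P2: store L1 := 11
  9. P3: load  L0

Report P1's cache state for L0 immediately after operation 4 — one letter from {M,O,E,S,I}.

  op1 P0: store L0 := 45 → M/I/I/I on L0; bus BusRdX; mem=40
  op2 P2: store L0 := 53 → I/I/M/I on L0; bus BusRdX Flush; mem=45
  op3 P1: load  L1 → I/E/I/I on L1; bus BusRd; mem=10
  op4 P1: store L0 := 13 → I/M/I/I on L0; bus BusRdX Flush; mem=53
  op5 P3: load  L0 → I/O/I/S on L0; bus BusRd; mem=53
  op6 P1: load  L0 → I/O/I/S on L0; bus (none); mem=53
  op7 P0: load  L0 → S/O/I/S on L0; bus BusRd; mem=53
  op8 P2: store L1 := 11 → I/I/M/I on L1; bus BusRdX; mem=10
  op9 P3: load  L0 → S/O/I/S on L0; bus (none); mem=53

state = M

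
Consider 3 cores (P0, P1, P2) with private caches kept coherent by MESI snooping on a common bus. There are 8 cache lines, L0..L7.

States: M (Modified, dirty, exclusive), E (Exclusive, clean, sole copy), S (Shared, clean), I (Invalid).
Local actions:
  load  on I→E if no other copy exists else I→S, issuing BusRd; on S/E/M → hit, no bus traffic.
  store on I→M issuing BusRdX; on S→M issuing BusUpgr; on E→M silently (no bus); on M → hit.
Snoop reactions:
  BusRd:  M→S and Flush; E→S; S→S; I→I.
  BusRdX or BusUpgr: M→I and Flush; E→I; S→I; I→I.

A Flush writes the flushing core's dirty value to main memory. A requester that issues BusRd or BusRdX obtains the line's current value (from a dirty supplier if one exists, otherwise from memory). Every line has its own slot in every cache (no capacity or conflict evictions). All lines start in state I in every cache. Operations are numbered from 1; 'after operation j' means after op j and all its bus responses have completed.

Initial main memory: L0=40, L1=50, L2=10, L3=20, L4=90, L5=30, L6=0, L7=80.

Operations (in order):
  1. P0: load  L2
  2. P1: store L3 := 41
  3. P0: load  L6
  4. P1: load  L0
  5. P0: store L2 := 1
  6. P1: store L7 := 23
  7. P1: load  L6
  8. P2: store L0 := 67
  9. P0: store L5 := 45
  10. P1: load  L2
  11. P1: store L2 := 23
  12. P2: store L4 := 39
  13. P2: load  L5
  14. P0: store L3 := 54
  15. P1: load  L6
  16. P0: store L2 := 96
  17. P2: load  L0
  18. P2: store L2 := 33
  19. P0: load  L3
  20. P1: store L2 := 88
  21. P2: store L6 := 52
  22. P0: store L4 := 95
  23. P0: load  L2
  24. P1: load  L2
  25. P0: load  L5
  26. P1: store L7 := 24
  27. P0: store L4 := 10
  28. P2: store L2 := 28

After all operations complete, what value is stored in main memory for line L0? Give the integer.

memory[L0] = 40

step 1: P0: load  L2  ⟶  EII  (L2)  txn=BusRd  M[L2]=10
step 2: P1: store L3 := 41  ⟶  IMI  (L3)  txn=BusRdX  M[L3]=20
step 3: P0: load  L6  ⟶  EII  (L6)  txn=BusRd  M[L6]=0
step 4: P1: load  L0  ⟶  IEI  (L0)  txn=BusRd  M[L0]=40
step 5: P0: store L2 := 1  ⟶  MII  (L2)  txn=∅  M[L2]=10
step 6: P1: store L7 := 23  ⟶  IMI  (L7)  txn=BusRdX  M[L7]=80
step 7: P1: load  L6  ⟶  SSI  (L6)  txn=BusRd  M[L6]=0
step 8: P2: store L0 := 67  ⟶  IIM  (L0)  txn=BusRdX  M[L0]=40
step 9: P0: store L5 := 45  ⟶  MII  (L5)  txn=BusRdX  M[L5]=30
step 10: P1: load  L2  ⟶  SSI  (L2)  txn=BusRd+Flush  M[L2]=1
step 11: P1: store L2 := 23  ⟶  IMI  (L2)  txn=BusUpgr  M[L2]=1
step 12: P2: store L4 := 39  ⟶  IIM  (L4)  txn=BusRdX  M[L4]=90
step 13: P2: load  L5  ⟶  SIS  (L5)  txn=BusRd+Flush  M[L5]=45
step 14: P0: store L3 := 54  ⟶  MII  (L3)  txn=BusRdX+Flush  M[L3]=41
step 15: P1: load  L6  ⟶  SSI  (L6)  txn=∅  M[L6]=0
step 16: P0: store L2 := 96  ⟶  MII  (L2)  txn=BusRdX+Flush  M[L2]=23
step 17: P2: load  L0  ⟶  IIM  (L0)  txn=∅  M[L0]=40
step 18: P2: store L2 := 33  ⟶  IIM  (L2)  txn=BusRdX+Flush  M[L2]=96
step 19: P0: load  L3  ⟶  MII  (L3)  txn=∅  M[L3]=41
step 20: P1: store L2 := 88  ⟶  IMI  (L2)  txn=BusRdX+Flush  M[L2]=33
step 21: P2: store L6 := 52  ⟶  IIM  (L6)  txn=BusRdX  M[L6]=0
step 22: P0: store L4 := 95  ⟶  MII  (L4)  txn=BusRdX+Flush  M[L4]=39
step 23: P0: load  L2  ⟶  SSI  (L2)  txn=BusRd+Flush  M[L2]=88
step 24: P1: load  L2  ⟶  SSI  (L2)  txn=∅  M[L2]=88
step 25: P0: load  L5  ⟶  SIS  (L5)  txn=∅  M[L5]=45
step 26: P1: store L7 := 24  ⟶  IMI  (L7)  txn=∅  M[L7]=80
step 27: P0: store L4 := 10  ⟶  MII  (L4)  txn=∅  M[L4]=39
step 28: P2: store L2 := 28  ⟶  IIM  (L2)  txn=BusRdX  M[L2]=88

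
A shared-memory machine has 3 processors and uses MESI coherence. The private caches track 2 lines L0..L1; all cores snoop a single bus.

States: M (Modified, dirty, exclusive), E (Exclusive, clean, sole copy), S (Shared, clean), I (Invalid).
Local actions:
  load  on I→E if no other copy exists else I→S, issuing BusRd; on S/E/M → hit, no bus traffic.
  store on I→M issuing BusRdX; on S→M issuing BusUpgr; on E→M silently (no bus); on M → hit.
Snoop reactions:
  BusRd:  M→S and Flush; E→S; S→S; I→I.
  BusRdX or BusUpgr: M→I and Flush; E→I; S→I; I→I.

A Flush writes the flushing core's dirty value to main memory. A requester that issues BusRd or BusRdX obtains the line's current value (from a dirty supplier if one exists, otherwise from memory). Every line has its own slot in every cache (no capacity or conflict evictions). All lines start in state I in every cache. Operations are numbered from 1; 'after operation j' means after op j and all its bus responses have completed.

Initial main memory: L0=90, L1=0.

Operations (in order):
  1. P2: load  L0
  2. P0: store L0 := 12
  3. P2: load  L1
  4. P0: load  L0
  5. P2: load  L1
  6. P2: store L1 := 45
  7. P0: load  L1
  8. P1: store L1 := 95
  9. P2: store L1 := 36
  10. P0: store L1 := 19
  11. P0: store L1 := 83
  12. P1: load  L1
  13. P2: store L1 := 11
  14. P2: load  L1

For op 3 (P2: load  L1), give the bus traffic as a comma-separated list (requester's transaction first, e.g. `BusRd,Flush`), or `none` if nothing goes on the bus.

  op1 P2: load  L0 → I/I/E on L0; bus BusRd; mem=90
  op2 P0: store L0 := 12 → M/I/I on L0; bus BusRdX; mem=90
  op3 P2: load  L1 → I/I/E on L1; bus BusRd; mem=0
  op4 P0: load  L0 → M/I/I on L0; bus (none); mem=90
  op5 P2: load  L1 → I/I/E on L1; bus (none); mem=0
  op6 P2: store L1 := 45 → I/I/M on L1; bus (none); mem=0
  op7 P0: load  L1 → S/I/S on L1; bus BusRd Flush; mem=45
  op8 P1: store L1 := 95 → I/M/I on L1; bus BusRdX; mem=45
  op9 P2: store L1 := 36 → I/I/M on L1; bus BusRdX Flush; mem=95
  op10 P0: store L1 := 19 → M/I/I on L1; bus BusRdX Flush; mem=36
  op11 P0: store L1 := 83 → M/I/I on L1; bus (none); mem=36
  op12 P1: load  L1 → S/S/I on L1; bus BusRd Flush; mem=83
  op13 P2: store L1 := 11 → I/I/M on L1; bus BusRdX; mem=83
  op14 P2: load  L1 → I/I/M on L1; bus (none); mem=83

bus = BusRd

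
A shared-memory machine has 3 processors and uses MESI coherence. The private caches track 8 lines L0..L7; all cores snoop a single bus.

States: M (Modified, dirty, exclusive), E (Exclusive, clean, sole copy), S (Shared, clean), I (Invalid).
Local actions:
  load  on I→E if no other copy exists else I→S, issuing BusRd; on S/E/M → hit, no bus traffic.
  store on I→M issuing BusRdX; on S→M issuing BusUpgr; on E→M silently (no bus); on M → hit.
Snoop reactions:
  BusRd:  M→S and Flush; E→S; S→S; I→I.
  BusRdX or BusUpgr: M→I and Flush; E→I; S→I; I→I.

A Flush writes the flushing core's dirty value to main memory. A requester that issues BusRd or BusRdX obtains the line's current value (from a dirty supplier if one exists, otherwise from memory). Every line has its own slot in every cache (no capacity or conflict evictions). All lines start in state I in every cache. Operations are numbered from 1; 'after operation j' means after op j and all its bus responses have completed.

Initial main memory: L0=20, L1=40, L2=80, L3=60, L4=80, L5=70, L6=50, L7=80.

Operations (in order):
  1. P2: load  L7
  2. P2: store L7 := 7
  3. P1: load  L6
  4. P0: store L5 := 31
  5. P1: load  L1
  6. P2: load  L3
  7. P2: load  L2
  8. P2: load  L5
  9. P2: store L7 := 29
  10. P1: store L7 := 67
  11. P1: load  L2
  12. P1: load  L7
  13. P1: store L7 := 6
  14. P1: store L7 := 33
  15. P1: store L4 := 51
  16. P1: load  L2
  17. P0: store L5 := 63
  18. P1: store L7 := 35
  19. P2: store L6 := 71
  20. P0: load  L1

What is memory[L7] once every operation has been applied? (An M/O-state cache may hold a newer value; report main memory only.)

  op1 P2: load  L7 → I/I/E on L7; bus BusRd; mem=80
  op2 P2: store L7 := 7 → I/I/M on L7; bus (none); mem=80
  op3 P1: load  L6 → I/E/I on L6; bus BusRd; mem=50
  op4 P0: store L5 := 31 → M/I/I on L5; bus BusRdX; mem=70
  op5 P1: load  L1 → I/E/I on L1; bus BusRd; mem=40
  op6 P2: load  L3 → I/I/E on L3; bus BusRd; mem=60
  op7 P2: load  L2 → I/I/E on L2; bus BusRd; mem=80
  op8 P2: load  L5 → S/I/S on L5; bus BusRd Flush; mem=31
  op9 P2: store L7 := 29 → I/I/M on L7; bus (none); mem=80
  op10 P1: store L7 := 67 → I/M/I on L7; bus BusRdX Flush; mem=29
  op11 P1: load  L2 → I/S/S on L2; bus BusRd; mem=80
  op12 P1: load  L7 → I/M/I on L7; bus (none); mem=29
  op13 P1: store L7 := 6 → I/M/I on L7; bus (none); mem=29
  op14 P1: store L7 := 33 → I/M/I on L7; bus (none); mem=29
  op15 P1: store L4 := 51 → I/M/I on L4; bus BusRdX; mem=80
  op16 P1: load  L2 → I/S/S on L2; bus (none); mem=80
  op17 P0: store L5 := 63 → M/I/I on L5; bus BusUpgr; mem=31
  op18 P1: store L7 := 35 → I/M/I on L7; bus (none); mem=29
  op19 P2: store L6 := 71 → I/I/M on L6; bus BusRdX; mem=50
  op20 P0: load  L1 → S/S/I on L1; bus BusRd; mem=40

memory[L7] = 29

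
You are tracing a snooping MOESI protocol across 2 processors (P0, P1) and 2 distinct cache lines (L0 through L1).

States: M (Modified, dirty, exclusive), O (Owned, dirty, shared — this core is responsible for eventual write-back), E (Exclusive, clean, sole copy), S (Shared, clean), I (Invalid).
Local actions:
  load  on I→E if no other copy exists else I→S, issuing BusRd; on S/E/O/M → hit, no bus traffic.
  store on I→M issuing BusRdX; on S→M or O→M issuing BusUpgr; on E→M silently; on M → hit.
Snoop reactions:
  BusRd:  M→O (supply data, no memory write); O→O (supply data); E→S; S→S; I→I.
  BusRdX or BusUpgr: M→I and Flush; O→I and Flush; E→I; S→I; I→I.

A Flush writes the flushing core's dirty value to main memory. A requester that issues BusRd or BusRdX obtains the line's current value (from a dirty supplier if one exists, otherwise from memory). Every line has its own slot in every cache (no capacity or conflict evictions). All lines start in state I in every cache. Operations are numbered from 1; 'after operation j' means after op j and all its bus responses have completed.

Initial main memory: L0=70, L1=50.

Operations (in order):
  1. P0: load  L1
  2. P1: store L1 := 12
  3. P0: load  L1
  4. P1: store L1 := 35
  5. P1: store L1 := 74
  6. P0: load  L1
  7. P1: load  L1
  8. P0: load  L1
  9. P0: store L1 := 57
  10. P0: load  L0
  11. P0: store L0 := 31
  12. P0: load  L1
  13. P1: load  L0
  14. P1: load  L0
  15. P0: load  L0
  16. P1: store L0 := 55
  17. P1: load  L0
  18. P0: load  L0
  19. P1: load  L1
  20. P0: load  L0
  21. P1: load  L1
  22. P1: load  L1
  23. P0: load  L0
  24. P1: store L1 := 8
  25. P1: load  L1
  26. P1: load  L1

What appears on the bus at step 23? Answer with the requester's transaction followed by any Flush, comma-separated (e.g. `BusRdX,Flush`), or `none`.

bus = none

step 1: P0: load  L1  ⟶  EI  (L1)  txn=BusRd  M[L1]=50
step 2: P1: store L1 := 12  ⟶  IM  (L1)  txn=BusRdX  M[L1]=50
step 3: P0: load  L1  ⟶  SO  (L1)  txn=BusRd  M[L1]=50
step 4: P1: store L1 := 35  ⟶  IM  (L1)  txn=BusUpgr  M[L1]=50
step 5: P1: store L1 := 74  ⟶  IM  (L1)  txn=∅  M[L1]=50
step 6: P0: load  L1  ⟶  SO  (L1)  txn=BusRd  M[L1]=50
step 7: P1: load  L1  ⟶  SO  (L1)  txn=∅  M[L1]=50
step 8: P0: load  L1  ⟶  SO  (L1)  txn=∅  M[L1]=50
step 9: P0: store L1 := 57  ⟶  MI  (L1)  txn=BusUpgr+Flush  M[L1]=74
step 10: P0: load  L0  ⟶  EI  (L0)  txn=BusRd  M[L0]=70
step 11: P0: store L0 := 31  ⟶  MI  (L0)  txn=∅  M[L0]=70
step 12: P0: load  L1  ⟶  MI  (L1)  txn=∅  M[L1]=74
step 13: P1: load  L0  ⟶  OS  (L0)  txn=BusRd  M[L0]=70
step 14: P1: load  L0  ⟶  OS  (L0)  txn=∅  M[L0]=70
step 15: P0: load  L0  ⟶  OS  (L0)  txn=∅  M[L0]=70
step 16: P1: store L0 := 55  ⟶  IM  (L0)  txn=BusUpgr+Flush  M[L0]=31
step 17: P1: load  L0  ⟶  IM  (L0)  txn=∅  M[L0]=31
step 18: P0: load  L0  ⟶  SO  (L0)  txn=BusRd  M[L0]=31
step 19: P1: load  L1  ⟶  OS  (L1)  txn=BusRd  M[L1]=74
step 20: P0: load  L0  ⟶  SO  (L0)  txn=∅  M[L0]=31
step 21: P1: load  L1  ⟶  OS  (L1)  txn=∅  M[L1]=74
step 22: P1: load  L1  ⟶  OS  (L1)  txn=∅  M[L1]=74
step 23: P0: load  L0  ⟶  SO  (L0)  txn=∅  M[L0]=31
step 24: P1: store L1 := 8  ⟶  IM  (L1)  txn=BusUpgr+Flush  M[L1]=57
step 25: P1: load  L1  ⟶  IM  (L1)  txn=∅  M[L1]=57
step 26: P1: load  L1  ⟶  IM  (L1)  txn=∅  M[L1]=57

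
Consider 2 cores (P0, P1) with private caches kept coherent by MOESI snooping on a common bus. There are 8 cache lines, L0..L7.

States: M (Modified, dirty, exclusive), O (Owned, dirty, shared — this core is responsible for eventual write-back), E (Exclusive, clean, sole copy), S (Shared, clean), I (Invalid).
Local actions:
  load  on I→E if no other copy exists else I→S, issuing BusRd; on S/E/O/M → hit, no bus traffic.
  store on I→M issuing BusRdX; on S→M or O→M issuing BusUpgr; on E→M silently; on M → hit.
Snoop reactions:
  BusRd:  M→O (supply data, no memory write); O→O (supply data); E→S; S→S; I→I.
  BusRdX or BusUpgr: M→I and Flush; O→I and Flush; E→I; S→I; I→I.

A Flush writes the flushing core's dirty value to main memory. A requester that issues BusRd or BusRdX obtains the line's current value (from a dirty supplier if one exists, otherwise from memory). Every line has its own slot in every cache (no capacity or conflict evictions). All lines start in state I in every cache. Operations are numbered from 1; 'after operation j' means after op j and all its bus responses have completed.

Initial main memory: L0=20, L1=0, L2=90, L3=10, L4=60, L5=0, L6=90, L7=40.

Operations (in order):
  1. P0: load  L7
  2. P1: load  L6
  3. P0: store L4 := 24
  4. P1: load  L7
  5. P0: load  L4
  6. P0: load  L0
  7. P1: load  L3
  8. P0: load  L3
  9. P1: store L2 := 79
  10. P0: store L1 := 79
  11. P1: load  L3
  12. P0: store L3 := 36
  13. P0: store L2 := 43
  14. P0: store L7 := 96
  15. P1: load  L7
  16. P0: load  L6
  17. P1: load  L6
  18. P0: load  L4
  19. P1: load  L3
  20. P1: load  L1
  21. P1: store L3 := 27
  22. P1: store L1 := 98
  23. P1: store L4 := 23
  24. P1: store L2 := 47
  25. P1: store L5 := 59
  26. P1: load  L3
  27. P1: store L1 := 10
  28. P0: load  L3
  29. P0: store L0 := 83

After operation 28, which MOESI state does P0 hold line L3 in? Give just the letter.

1. P0: load  L7  bus=[BusRd]  L7: P0=E P1=I  mem[L7]=40
2. P1: load  L6  bus=[BusRd]  L6: P0=I P1=E  mem[L6]=90
3. P0: store L4 := 24  bus=[BusRdX]  L4: P0=M P1=I  mem[L4]=60
4. P1: load  L7  bus=[BusRd]  L7: P0=S P1=S  mem[L7]=40
5. P0: load  L4  bus=[-]  L4: P0=M P1=I  mem[L4]=60
6. P0: load  L0  bus=[BusRd]  L0: P0=E P1=I  mem[L0]=20
7. P1: load  L3  bus=[BusRd]  L3: P0=I P1=E  mem[L3]=10
8. P0: load  L3  bus=[BusRd]  L3: P0=S P1=S  mem[L3]=10
9. P1: store L2 := 79  bus=[BusRdX]  L2: P0=I P1=M  mem[L2]=90
10. P0: store L1 := 79  bus=[BusRdX]  L1: P0=M P1=I  mem[L1]=0
11. P1: load  L3  bus=[-]  L3: P0=S P1=S  mem[L3]=10
12. P0: store L3 := 36  bus=[BusUpgr]  L3: P0=M P1=I  mem[L3]=10
13. P0: store L2 := 43  bus=[BusRdX,Flush]  L2: P0=M P1=I  mem[L2]=79
14. P0: store L7 := 96  bus=[BusUpgr]  L7: P0=M P1=I  mem[L7]=40
15. P1: load  L7  bus=[BusRd]  L7: P0=O P1=S  mem[L7]=40
16. P0: load  L6  bus=[BusRd]  L6: P0=S P1=S  mem[L6]=90
17. P1: load  L6  bus=[-]  L6: P0=S P1=S  mem[L6]=90
18. P0: load  L4  bus=[-]  L4: P0=M P1=I  mem[L4]=60
19. P1: load  L3  bus=[BusRd]  L3: P0=O P1=S  mem[L3]=10
20. P1: load  L1  bus=[BusRd]  L1: P0=O P1=S  mem[L1]=0
21. P1: store L3 := 27  bus=[BusUpgr,Flush]  L3: P0=I P1=M  mem[L3]=36
22. P1: store L1 := 98  bus=[BusUpgr,Flush]  L1: P0=I P1=M  mem[L1]=79
23. P1: store L4 := 23  bus=[BusRdX,Flush]  L4: P0=I P1=M  mem[L4]=24
24. P1: store L2 := 47  bus=[BusRdX,Flush]  L2: P0=I P1=M  mem[L2]=43
25. P1: store L5 := 59  bus=[BusRdX]  L5: P0=I P1=M  mem[L5]=0
26. P1: load  L3  bus=[-]  L3: P0=I P1=M  mem[L3]=36
27. P1: store L1 := 10  bus=[-]  L1: P0=I P1=M  mem[L1]=79
28. P0: load  L3  bus=[BusRd]  L3: P0=S P1=O  mem[L3]=36
29. P0: store L0 := 83  bus=[-]  L0: P0=M P1=I  mem[L0]=20

state = S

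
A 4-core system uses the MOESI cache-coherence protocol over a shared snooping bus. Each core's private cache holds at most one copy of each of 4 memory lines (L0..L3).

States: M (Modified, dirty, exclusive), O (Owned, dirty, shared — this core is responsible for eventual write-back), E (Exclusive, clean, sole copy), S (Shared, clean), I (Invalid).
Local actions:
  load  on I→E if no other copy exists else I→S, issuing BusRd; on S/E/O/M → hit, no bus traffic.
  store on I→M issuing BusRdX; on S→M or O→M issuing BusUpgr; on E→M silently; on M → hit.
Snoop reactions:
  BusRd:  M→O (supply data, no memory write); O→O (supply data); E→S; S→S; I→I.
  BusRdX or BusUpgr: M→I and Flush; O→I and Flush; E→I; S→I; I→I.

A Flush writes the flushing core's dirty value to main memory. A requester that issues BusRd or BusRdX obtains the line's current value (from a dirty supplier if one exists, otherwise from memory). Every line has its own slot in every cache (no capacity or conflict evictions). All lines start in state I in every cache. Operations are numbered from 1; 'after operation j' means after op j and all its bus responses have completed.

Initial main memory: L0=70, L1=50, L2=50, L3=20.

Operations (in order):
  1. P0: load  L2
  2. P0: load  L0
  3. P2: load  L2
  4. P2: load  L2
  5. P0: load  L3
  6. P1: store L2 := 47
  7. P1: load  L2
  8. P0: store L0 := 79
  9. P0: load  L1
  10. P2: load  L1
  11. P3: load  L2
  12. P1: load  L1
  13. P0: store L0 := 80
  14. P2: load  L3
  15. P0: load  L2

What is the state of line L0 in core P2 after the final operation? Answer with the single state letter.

state = I

1. P0: load  L2  bus=[BusRd]  L2: P0=E P1=I P2=I P3=I  mem[L2]=50
2. P0: load  L0  bus=[BusRd]  L0: P0=E P1=I P2=I P3=I  mem[L0]=70
3. P2: load  L2  bus=[BusRd]  L2: P0=S P1=I P2=S P3=I  mem[L2]=50
4. P2: load  L2  bus=[-]  L2: P0=S P1=I P2=S P3=I  mem[L2]=50
5. P0: load  L3  bus=[BusRd]  L3: P0=E P1=I P2=I P3=I  mem[L3]=20
6. P1: store L2 := 47  bus=[BusRdX]  L2: P0=I P1=M P2=I P3=I  mem[L2]=50
7. P1: load  L2  bus=[-]  L2: P0=I P1=M P2=I P3=I  mem[L2]=50
8. P0: store L0 := 79  bus=[-]  L0: P0=M P1=I P2=I P3=I  mem[L0]=70
9. P0: load  L1  bus=[BusRd]  L1: P0=E P1=I P2=I P3=I  mem[L1]=50
10. P2: load  L1  bus=[BusRd]  L1: P0=S P1=I P2=S P3=I  mem[L1]=50
11. P3: load  L2  bus=[BusRd]  L2: P0=I P1=O P2=I P3=S  mem[L2]=50
12. P1: load  L1  bus=[BusRd]  L1: P0=S P1=S P2=S P3=I  mem[L1]=50
13. P0: store L0 := 80  bus=[-]  L0: P0=M P1=I P2=I P3=I  mem[L0]=70
14. P2: load  L3  bus=[BusRd]  L3: P0=S P1=I P2=S P3=I  mem[L3]=20
15. P0: load  L2  bus=[BusRd]  L2: P0=S P1=O P2=I P3=S  mem[L2]=50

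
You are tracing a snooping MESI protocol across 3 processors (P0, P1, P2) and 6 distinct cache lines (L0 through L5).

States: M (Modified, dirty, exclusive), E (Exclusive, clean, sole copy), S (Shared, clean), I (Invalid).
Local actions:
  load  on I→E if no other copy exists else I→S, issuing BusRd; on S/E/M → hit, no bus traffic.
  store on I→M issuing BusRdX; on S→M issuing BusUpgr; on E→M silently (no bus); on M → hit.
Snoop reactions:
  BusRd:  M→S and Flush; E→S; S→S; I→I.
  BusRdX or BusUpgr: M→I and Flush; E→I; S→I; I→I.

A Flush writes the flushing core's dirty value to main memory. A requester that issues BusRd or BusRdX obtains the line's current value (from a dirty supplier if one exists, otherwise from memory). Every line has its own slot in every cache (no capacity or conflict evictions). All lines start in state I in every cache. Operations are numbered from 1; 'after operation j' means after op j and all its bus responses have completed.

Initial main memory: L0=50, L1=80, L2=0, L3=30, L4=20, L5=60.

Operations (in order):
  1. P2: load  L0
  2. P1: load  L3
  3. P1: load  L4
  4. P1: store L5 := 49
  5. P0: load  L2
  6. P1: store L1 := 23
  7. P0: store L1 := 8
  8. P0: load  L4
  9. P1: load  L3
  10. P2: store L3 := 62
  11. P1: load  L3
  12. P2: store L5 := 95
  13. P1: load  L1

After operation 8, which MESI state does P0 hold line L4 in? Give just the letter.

  op1 P2: load  L0 → I/I/E on L0; bus BusRd; mem=50
  op2 P1: load  L3 → I/E/I on L3; bus BusRd; mem=30
  op3 P1: load  L4 → I/E/I on L4; bus BusRd; mem=20
  op4 P1: store L5 := 49 → I/M/I on L5; bus BusRdX; mem=60
  op5 P0: load  L2 → E/I/I on L2; bus BusRd; mem=0
  op6 P1: store L1 := 23 → I/M/I on L1; bus BusRdX; mem=80
  op7 P0: store L1 := 8 → M/I/I on L1; bus BusRdX Flush; mem=23
  op8 P0: load  L4 → S/S/I on L4; bus BusRd; mem=20
  op9 P1: load  L3 → I/E/I on L3; bus (none); mem=30
  op10 P2: store L3 := 62 → I/I/M on L3; bus BusRdX; mem=30
  op11 P1: load  L3 → I/S/S on L3; bus BusRd Flush; mem=62
  op12 P2: store L5 := 95 → I/I/M on L5; bus BusRdX Flush; mem=49
  op13 P1: load  L1 → S/S/I on L1; bus BusRd Flush; mem=8

state = S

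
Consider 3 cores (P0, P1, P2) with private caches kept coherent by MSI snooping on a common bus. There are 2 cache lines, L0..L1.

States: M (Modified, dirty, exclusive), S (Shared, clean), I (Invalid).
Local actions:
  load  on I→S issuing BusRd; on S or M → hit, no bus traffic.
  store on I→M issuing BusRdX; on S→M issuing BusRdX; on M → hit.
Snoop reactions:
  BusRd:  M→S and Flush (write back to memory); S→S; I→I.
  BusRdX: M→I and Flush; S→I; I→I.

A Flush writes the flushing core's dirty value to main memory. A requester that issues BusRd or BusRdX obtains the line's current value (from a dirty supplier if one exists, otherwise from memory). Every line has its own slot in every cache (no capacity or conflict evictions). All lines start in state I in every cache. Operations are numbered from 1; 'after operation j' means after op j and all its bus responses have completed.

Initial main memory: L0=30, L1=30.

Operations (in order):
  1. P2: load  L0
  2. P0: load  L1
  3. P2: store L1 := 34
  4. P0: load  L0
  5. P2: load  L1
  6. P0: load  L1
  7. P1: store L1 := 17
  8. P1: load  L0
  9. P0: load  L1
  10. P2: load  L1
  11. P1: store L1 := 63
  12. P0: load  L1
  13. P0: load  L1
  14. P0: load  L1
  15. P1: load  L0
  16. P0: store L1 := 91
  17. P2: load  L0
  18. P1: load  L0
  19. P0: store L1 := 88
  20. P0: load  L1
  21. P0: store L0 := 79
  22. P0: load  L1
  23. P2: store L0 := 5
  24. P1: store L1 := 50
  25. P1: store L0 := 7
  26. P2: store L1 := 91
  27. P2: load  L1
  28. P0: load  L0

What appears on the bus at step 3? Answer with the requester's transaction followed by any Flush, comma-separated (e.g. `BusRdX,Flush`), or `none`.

step 1: P2: load  L0  ⟶  IIS  (L0)  txn=BusRd  M[L0]=30
step 2: P0: load  L1  ⟶  SII  (L1)  txn=BusRd  M[L1]=30
step 3: P2: store L1 := 34  ⟶  IIM  (L1)  txn=BusRdX  M[L1]=30
step 4: P0: load  L0  ⟶  SIS  (L0)  txn=BusRd  M[L0]=30
step 5: P2: load  L1  ⟶  IIM  (L1)  txn=∅  M[L1]=30
step 6: P0: load  L1  ⟶  SIS  (L1)  txn=BusRd+Flush  M[L1]=34
step 7: P1: store L1 := 17  ⟶  IMI  (L1)  txn=BusRdX  M[L1]=34
step 8: P1: load  L0  ⟶  SSS  (L0)  txn=BusRd  M[L0]=30
step 9: P0: load  L1  ⟶  SSI  (L1)  txn=BusRd+Flush  M[L1]=17
step 10: P2: load  L1  ⟶  SSS  (L1)  txn=BusRd  M[L1]=17
step 11: P1: store L1 := 63  ⟶  IMI  (L1)  txn=BusRdX  M[L1]=17
step 12: P0: load  L1  ⟶  SSI  (L1)  txn=BusRd+Flush  M[L1]=63
step 13: P0: load  L1  ⟶  SSI  (L1)  txn=∅  M[L1]=63
step 14: P0: load  L1  ⟶  SSI  (L1)  txn=∅  M[L1]=63
step 15: P1: load  L0  ⟶  SSS  (L0)  txn=∅  M[L0]=30
step 16: P0: store L1 := 91  ⟶  MII  (L1)  txn=BusRdX  M[L1]=63
step 17: P2: load  L0  ⟶  SSS  (L0)  txn=∅  M[L0]=30
step 18: P1: load  L0  ⟶  SSS  (L0)  txn=∅  M[L0]=30
step 19: P0: store L1 := 88  ⟶  MII  (L1)  txn=∅  M[L1]=63
step 20: P0: load  L1  ⟶  MII  (L1)  txn=∅  M[L1]=63
step 21: P0: store L0 := 79  ⟶  MII  (L0)  txn=BusRdX  M[L0]=30
step 22: P0: load  L1  ⟶  MII  (L1)  txn=∅  M[L1]=63
step 23: P2: store L0 := 5  ⟶  IIM  (L0)  txn=BusRdX+Flush  M[L0]=79
step 24: P1: store L1 := 50  ⟶  IMI  (L1)  txn=BusRdX+Flush  M[L1]=88
step 25: P1: store L0 := 7  ⟶  IMI  (L0)  txn=BusRdX+Flush  M[L0]=5
step 26: P2: store L1 := 91  ⟶  IIM  (L1)  txn=BusRdX+Flush  M[L1]=50
step 27: P2: load  L1  ⟶  IIM  (L1)  txn=∅  M[L1]=50
step 28: P0: load  L0  ⟶  SSI  (L0)  txn=BusRd+Flush  M[L0]=7

bus = BusRdX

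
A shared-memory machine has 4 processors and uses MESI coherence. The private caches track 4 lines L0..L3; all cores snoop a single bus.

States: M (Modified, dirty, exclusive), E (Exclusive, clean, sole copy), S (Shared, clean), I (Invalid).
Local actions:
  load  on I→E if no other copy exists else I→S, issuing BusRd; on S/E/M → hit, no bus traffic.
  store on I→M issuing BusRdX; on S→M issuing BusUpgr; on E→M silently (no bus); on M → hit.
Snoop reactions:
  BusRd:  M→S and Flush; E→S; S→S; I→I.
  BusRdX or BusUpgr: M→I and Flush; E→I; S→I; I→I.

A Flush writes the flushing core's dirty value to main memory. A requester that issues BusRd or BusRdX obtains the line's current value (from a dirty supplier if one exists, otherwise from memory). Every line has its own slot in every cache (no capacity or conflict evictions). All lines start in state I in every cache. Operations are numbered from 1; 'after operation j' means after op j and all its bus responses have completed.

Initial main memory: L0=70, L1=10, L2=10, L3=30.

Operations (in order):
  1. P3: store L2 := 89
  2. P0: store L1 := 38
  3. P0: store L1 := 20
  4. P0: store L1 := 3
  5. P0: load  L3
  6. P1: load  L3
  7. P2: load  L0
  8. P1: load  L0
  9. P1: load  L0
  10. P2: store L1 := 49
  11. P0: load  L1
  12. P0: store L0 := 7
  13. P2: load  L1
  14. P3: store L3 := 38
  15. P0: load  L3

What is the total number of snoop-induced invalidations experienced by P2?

invalidations = 1

[1] P3: store L2 := 89 | P0:I, P1:I, P2:I, P3:M(89) | bus: BusRdX
[2] P0: store L1 := 38 | P0:M(38), P1:I, P2:I, P3:I | bus: BusRdX
[3] P0: store L1 := 20 | P0:M(20), P1:I, P2:I, P3:I | bus: none
[4] P0: store L1 := 3 | P0:M(3), P1:I, P2:I, P3:I | bus: none
[5] P0: load  L3 | P0:E(30), P1:I, P2:I, P3:I | bus: BusRd
[6] P1: load  L3 | P0:S(30), P1:S(30), P2:I, P3:I | bus: BusRd
[7] P2: load  L0 | P0:I, P1:I, P2:E(70), P3:I | bus: BusRd
[8] P1: load  L0 | P0:I, P1:S(70), P2:S(70), P3:I | bus: BusRd
[9] P1: load  L0 | P0:I, P1:S(70), P2:S(70), P3:I | bus: none
[10] P2: store L1 := 49 | P0:I, P1:I, P2:M(49), P3:I | bus: BusRdX,Flush
[11] P0: load  L1 | P0:S(49), P1:I, P2:S(49), P3:I | bus: BusRd,Flush
[12] P0: store L0 := 7 | P0:M(7), P1:I, P2:I, P3:I | bus: BusRdX
[13] P2: load  L1 | P0:S(49), P1:I, P2:S(49), P3:I | bus: none
[14] P3: store L3 := 38 | P0:I, P1:I, P2:I, P3:M(38) | bus: BusRdX
[15] P0: load  L3 | P0:S(38), P1:I, P2:I, P3:S(38) | bus: BusRd,Flush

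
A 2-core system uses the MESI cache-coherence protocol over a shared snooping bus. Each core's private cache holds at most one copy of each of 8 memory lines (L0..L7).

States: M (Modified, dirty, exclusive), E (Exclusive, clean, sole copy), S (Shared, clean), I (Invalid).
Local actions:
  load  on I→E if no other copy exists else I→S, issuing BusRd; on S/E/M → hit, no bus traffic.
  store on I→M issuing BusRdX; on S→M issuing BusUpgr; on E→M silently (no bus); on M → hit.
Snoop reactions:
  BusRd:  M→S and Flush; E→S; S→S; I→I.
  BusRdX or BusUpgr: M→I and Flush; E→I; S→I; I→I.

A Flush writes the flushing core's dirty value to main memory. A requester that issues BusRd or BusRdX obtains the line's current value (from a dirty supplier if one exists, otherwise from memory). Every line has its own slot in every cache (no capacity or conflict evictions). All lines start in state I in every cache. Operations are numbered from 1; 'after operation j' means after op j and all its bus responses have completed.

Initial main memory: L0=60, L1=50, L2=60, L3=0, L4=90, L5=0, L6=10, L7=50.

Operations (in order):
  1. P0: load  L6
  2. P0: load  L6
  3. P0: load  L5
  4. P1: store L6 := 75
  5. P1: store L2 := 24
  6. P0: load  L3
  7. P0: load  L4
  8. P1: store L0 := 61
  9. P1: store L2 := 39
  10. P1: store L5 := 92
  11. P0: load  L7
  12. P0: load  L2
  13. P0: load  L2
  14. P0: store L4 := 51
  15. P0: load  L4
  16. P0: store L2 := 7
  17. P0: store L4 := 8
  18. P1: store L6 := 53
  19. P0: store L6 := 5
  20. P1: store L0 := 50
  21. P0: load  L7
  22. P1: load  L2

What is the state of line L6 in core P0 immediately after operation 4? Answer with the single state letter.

state = I

1. P0: load  L6  bus=[BusRd]  L6: P0=E P1=I  mem[L6]=10
2. P0: load  L6  bus=[-]  L6: P0=E P1=I  mem[L6]=10
3. P0: load  L5  bus=[BusRd]  L5: P0=E P1=I  mem[L5]=0
4. P1: store L6 := 75  bus=[BusRdX]  L6: P0=I P1=M  mem[L6]=10
5. P1: store L2 := 24  bus=[BusRdX]  L2: P0=I P1=M  mem[L2]=60
6. P0: load  L3  bus=[BusRd]  L3: P0=E P1=I  mem[L3]=0
7. P0: load  L4  bus=[BusRd]  L4: P0=E P1=I  mem[L4]=90
8. P1: store L0 := 61  bus=[BusRdX]  L0: P0=I P1=M  mem[L0]=60
9. P1: store L2 := 39  bus=[-]  L2: P0=I P1=M  mem[L2]=60
10. P1: store L5 := 92  bus=[BusRdX]  L5: P0=I P1=M  mem[L5]=0
11. P0: load  L7  bus=[BusRd]  L7: P0=E P1=I  mem[L7]=50
12. P0: load  L2  bus=[BusRd,Flush]  L2: P0=S P1=S  mem[L2]=39
13. P0: load  L2  bus=[-]  L2: P0=S P1=S  mem[L2]=39
14. P0: store L4 := 51  bus=[-]  L4: P0=M P1=I  mem[L4]=90
15. P0: load  L4  bus=[-]  L4: P0=M P1=I  mem[L4]=90
16. P0: store L2 := 7  bus=[BusUpgr]  L2: P0=M P1=I  mem[L2]=39
17. P0: store L4 := 8  bus=[-]  L4: P0=M P1=I  mem[L4]=90
18. P1: store L6 := 53  bus=[-]  L6: P0=I P1=M  mem[L6]=10
19. P0: store L6 := 5  bus=[BusRdX,Flush]  L6: P0=M P1=I  mem[L6]=53
20. P1: store L0 := 50  bus=[-]  L0: P0=I P1=M  mem[L0]=60
21. P0: load  L7  bus=[-]  L7: P0=E P1=I  mem[L7]=50
22. P1: load  L2  bus=[BusRd,Flush]  L2: P0=S P1=S  mem[L2]=7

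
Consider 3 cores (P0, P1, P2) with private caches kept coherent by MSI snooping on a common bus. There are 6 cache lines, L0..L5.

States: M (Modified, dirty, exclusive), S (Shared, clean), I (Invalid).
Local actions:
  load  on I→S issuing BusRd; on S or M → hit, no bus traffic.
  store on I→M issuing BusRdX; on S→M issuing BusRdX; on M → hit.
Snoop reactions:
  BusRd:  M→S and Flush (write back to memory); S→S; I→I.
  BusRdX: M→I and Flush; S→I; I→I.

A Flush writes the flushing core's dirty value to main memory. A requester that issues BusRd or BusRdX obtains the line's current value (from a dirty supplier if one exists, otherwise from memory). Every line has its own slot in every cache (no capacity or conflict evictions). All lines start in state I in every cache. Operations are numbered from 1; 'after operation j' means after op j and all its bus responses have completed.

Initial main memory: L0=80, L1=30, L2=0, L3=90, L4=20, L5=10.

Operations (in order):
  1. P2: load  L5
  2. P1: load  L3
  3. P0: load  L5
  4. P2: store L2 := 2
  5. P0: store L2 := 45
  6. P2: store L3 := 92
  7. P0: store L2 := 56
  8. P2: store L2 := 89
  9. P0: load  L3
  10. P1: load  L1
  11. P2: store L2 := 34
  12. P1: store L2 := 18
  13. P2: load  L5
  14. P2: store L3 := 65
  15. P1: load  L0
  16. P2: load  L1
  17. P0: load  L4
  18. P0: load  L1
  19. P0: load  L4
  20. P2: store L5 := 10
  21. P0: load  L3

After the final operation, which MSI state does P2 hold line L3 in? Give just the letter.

1. P2: load  L5  bus=[BusRd]  L5: P0=I P1=I P2=S  mem[L5]=10
2. P1: load  L3  bus=[BusRd]  L3: P0=I P1=S P2=I  mem[L3]=90
3. P0: load  L5  bus=[BusRd]  L5: P0=S P1=I P2=S  mem[L5]=10
4. P2: store L2 := 2  bus=[BusRdX]  L2: P0=I P1=I P2=M  mem[L2]=0
5. P0: store L2 := 45  bus=[BusRdX,Flush]  L2: P0=M P1=I P2=I  mem[L2]=2
6. P2: store L3 := 92  bus=[BusRdX]  L3: P0=I P1=I P2=M  mem[L3]=90
7. P0: store L2 := 56  bus=[-]  L2: P0=M P1=I P2=I  mem[L2]=2
8. P2: store L2 := 89  bus=[BusRdX,Flush]  L2: P0=I P1=I P2=M  mem[L2]=56
9. P0: load  L3  bus=[BusRd,Flush]  L3: P0=S P1=I P2=S  mem[L3]=92
10. P1: load  L1  bus=[BusRd]  L1: P0=I P1=S P2=I  mem[L1]=30
11. P2: store L2 := 34  bus=[-]  L2: P0=I P1=I P2=M  mem[L2]=56
12. P1: store L2 := 18  bus=[BusRdX,Flush]  L2: P0=I P1=M P2=I  mem[L2]=34
13. P2: load  L5  bus=[-]  L5: P0=S P1=I P2=S  mem[L5]=10
14. P2: store L3 := 65  bus=[BusRdX]  L3: P0=I P1=I P2=M  mem[L3]=92
15. P1: load  L0  bus=[BusRd]  L0: P0=I P1=S P2=I  mem[L0]=80
16. P2: load  L1  bus=[BusRd]  L1: P0=I P1=S P2=S  mem[L1]=30
17. P0: load  L4  bus=[BusRd]  L4: P0=S P1=I P2=I  mem[L4]=20
18. P0: load  L1  bus=[BusRd]  L1: P0=S P1=S P2=S  mem[L1]=30
19. P0: load  L4  bus=[-]  L4: P0=S P1=I P2=I  mem[L4]=20
20. P2: store L5 := 10  bus=[BusRdX]  L5: P0=I P1=I P2=M  mem[L5]=10
21. P0: load  L3  bus=[BusRd,Flush]  L3: P0=S P1=I P2=S  mem[L3]=65

state = S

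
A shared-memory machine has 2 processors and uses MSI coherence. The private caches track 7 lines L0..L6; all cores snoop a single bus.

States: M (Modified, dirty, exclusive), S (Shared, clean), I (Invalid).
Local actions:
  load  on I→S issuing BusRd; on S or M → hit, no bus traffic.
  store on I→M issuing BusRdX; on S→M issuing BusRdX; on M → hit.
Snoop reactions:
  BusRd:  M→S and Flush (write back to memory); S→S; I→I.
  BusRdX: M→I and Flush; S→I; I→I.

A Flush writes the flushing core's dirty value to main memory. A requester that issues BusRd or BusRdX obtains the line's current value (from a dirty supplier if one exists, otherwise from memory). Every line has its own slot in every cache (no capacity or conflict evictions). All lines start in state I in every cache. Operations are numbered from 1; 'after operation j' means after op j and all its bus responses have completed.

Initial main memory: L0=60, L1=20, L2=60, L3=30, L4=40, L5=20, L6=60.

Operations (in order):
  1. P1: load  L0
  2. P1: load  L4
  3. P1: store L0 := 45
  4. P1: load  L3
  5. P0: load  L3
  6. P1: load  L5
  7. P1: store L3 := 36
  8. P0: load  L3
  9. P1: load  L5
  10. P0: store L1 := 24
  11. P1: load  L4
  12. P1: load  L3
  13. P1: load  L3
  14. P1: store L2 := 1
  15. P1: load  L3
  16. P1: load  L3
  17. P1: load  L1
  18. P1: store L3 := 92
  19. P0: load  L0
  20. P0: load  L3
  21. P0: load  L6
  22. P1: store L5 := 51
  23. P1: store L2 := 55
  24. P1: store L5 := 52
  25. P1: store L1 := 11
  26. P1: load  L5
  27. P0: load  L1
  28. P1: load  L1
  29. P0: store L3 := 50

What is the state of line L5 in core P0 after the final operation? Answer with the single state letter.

state = I

[1] P1: load  L0 | P0:I, P1:S(60) | bus: BusRd
[2] P1: load  L4 | P0:I, P1:S(40) | bus: BusRd
[3] P1: store L0 := 45 | P0:I, P1:M(45) | bus: BusRdX
[4] P1: load  L3 | P0:I, P1:S(30) | bus: BusRd
[5] P0: load  L3 | P0:S(30), P1:S(30) | bus: BusRd
[6] P1: load  L5 | P0:I, P1:S(20) | bus: BusRd
[7] P1: store L3 := 36 | P0:I, P1:M(36) | bus: BusRdX
[8] P0: load  L3 | P0:S(36), P1:S(36) | bus: BusRd,Flush
[9] P1: load  L5 | P0:I, P1:S(20) | bus: none
[10] P0: store L1 := 24 | P0:M(24), P1:I | bus: BusRdX
[11] P1: load  L4 | P0:I, P1:S(40) | bus: none
[12] P1: load  L3 | P0:S(36), P1:S(36) | bus: none
[13] P1: load  L3 | P0:S(36), P1:S(36) | bus: none
[14] P1: store L2 := 1 | P0:I, P1:M(1) | bus: BusRdX
[15] P1: load  L3 | P0:S(36), P1:S(36) | bus: none
[16] P1: load  L3 | P0:S(36), P1:S(36) | bus: none
[17] P1: load  L1 | P0:S(24), P1:S(24) | bus: BusRd,Flush
[18] P1: store L3 := 92 | P0:I, P1:M(92) | bus: BusRdX
[19] P0: load  L0 | P0:S(45), P1:S(45) | bus: BusRd,Flush
[20] P0: load  L3 | P0:S(92), P1:S(92) | bus: BusRd,Flush
[21] P0: load  L6 | P0:S(60), P1:I | bus: BusRd
[22] P1: store L5 := 51 | P0:I, P1:M(51) | bus: BusRdX
[23] P1: store L2 := 55 | P0:I, P1:M(55) | bus: none
[24] P1: store L5 := 52 | P0:I, P1:M(52) | bus: none
[25] P1: store L1 := 11 | P0:I, P1:M(11) | bus: BusRdX
[26] P1: load  L5 | P0:I, P1:M(52) | bus: none
[27] P0: load  L1 | P0:S(11), P1:S(11) | bus: BusRd,Flush
[28] P1: load  L1 | P0:S(11), P1:S(11) | bus: none
[29] P0: store L3 := 50 | P0:M(50), P1:I | bus: BusRdX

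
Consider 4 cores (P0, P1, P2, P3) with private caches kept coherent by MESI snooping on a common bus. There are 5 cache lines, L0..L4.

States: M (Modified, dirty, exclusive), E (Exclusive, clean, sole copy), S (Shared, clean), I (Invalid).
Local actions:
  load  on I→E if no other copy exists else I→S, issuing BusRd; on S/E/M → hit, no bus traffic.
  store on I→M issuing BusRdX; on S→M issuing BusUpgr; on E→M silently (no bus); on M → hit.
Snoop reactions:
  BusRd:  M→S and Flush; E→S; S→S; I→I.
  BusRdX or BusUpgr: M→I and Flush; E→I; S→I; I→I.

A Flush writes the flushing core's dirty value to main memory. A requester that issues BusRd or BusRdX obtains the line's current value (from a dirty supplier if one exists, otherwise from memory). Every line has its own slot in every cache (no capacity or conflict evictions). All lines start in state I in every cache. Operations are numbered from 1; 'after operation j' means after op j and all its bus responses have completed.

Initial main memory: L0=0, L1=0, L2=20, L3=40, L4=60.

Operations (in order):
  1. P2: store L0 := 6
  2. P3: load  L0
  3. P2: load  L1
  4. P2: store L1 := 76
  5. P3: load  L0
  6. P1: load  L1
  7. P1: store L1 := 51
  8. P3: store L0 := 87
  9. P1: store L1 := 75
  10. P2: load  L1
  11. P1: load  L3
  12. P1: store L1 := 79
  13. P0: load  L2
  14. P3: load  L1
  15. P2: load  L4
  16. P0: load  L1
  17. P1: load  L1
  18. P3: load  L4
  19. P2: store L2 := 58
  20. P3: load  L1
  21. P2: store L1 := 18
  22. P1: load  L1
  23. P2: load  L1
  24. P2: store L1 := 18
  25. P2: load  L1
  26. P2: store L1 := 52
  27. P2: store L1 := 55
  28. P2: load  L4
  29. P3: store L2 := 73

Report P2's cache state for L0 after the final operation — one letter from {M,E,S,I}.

state = I

[1] P2: store L0 := 6 | P0:I, P1:I, P2:M(6), P3:I | bus: BusRdX
[2] P3: load  L0 | P0:I, P1:I, P2:S(6), P3:S(6) | bus: BusRd,Flush
[3] P2: load  L1 | P0:I, P1:I, P2:E(0), P3:I | bus: BusRd
[4] P2: store L1 := 76 | P0:I, P1:I, P2:M(76), P3:I | bus: none
[5] P3: load  L0 | P0:I, P1:I, P2:S(6), P3:S(6) | bus: none
[6] P1: load  L1 | P0:I, P1:S(76), P2:S(76), P3:I | bus: BusRd,Flush
[7] P1: store L1 := 51 | P0:I, P1:M(51), P2:I, P3:I | bus: BusUpgr
[8] P3: store L0 := 87 | P0:I, P1:I, P2:I, P3:M(87) | bus: BusUpgr
[9] P1: store L1 := 75 | P0:I, P1:M(75), P2:I, P3:I | bus: none
[10] P2: load  L1 | P0:I, P1:S(75), P2:S(75), P3:I | bus: BusRd,Flush
[11] P1: load  L3 | P0:I, P1:E(40), P2:I, P3:I | bus: BusRd
[12] P1: store L1 := 79 | P0:I, P1:M(79), P2:I, P3:I | bus: BusUpgr
[13] P0: load  L2 | P0:E(20), P1:I, P2:I, P3:I | bus: BusRd
[14] P3: load  L1 | P0:I, P1:S(79), P2:I, P3:S(79) | bus: BusRd,Flush
[15] P2: load  L4 | P0:I, P1:I, P2:E(60), P3:I | bus: BusRd
[16] P0: load  L1 | P0:S(79), P1:S(79), P2:I, P3:S(79) | bus: BusRd
[17] P1: load  L1 | P0:S(79), P1:S(79), P2:I, P3:S(79) | bus: none
[18] P3: load  L4 | P0:I, P1:I, P2:S(60), P3:S(60) | bus: BusRd
[19] P2: store L2 := 58 | P0:I, P1:I, P2:M(58), P3:I | bus: BusRdX
[20] P3: load  L1 | P0:S(79), P1:S(79), P2:I, P3:S(79) | bus: none
[21] P2: store L1 := 18 | P0:I, P1:I, P2:M(18), P3:I | bus: BusRdX
[22] P1: load  L1 | P0:I, P1:S(18), P2:S(18), P3:I | bus: BusRd,Flush
[23] P2: load  L1 | P0:I, P1:S(18), P2:S(18), P3:I | bus: none
[24] P2: store L1 := 18 | P0:I, P1:I, P2:M(18), P3:I | bus: BusUpgr
[25] P2: load  L1 | P0:I, P1:I, P2:M(18), P3:I | bus: none
[26] P2: store L1 := 52 | P0:I, P1:I, P2:M(52), P3:I | bus: none
[27] P2: store L1 := 55 | P0:I, P1:I, P2:M(55), P3:I | bus: none
[28] P2: load  L4 | P0:I, P1:I, P2:S(60), P3:S(60) | bus: none
[29] P3: store L2 := 73 | P0:I, P1:I, P2:I, P3:M(73) | bus: BusRdX,Flush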